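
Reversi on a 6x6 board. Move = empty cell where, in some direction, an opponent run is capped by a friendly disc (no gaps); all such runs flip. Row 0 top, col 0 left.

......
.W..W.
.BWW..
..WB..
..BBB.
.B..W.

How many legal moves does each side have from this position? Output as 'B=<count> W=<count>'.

Answer: B=6 W=7

Derivation:
-- B to move --
(0,0): flips 2 -> legal
(0,1): flips 1 -> legal
(0,2): no bracket -> illegal
(0,3): no bracket -> illegal
(0,4): no bracket -> illegal
(0,5): no bracket -> illegal
(1,0): no bracket -> illegal
(1,2): flips 2 -> legal
(1,3): flips 1 -> legal
(1,5): no bracket -> illegal
(2,0): no bracket -> illegal
(2,4): flips 2 -> legal
(2,5): no bracket -> illegal
(3,1): flips 1 -> legal
(3,4): no bracket -> illegal
(4,1): no bracket -> illegal
(4,5): no bracket -> illegal
(5,3): no bracket -> illegal
(5,5): no bracket -> illegal
B mobility = 6
-- W to move --
(1,0): flips 1 -> legal
(1,2): no bracket -> illegal
(2,0): flips 1 -> legal
(2,4): no bracket -> illegal
(3,0): no bracket -> illegal
(3,1): flips 1 -> legal
(3,4): flips 2 -> legal
(3,5): no bracket -> illegal
(4,0): no bracket -> illegal
(4,1): no bracket -> illegal
(4,5): no bracket -> illegal
(5,0): no bracket -> illegal
(5,2): flips 1 -> legal
(5,3): flips 2 -> legal
(5,5): flips 2 -> legal
W mobility = 7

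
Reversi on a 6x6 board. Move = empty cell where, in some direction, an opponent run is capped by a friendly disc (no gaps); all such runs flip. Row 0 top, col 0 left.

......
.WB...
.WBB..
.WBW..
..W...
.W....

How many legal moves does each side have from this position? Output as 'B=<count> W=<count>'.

Answer: B=9 W=5

Derivation:
-- B to move --
(0,0): flips 1 -> legal
(0,1): no bracket -> illegal
(0,2): no bracket -> illegal
(1,0): flips 2 -> legal
(2,0): flips 1 -> legal
(2,4): no bracket -> illegal
(3,0): flips 2 -> legal
(3,4): flips 1 -> legal
(4,0): flips 1 -> legal
(4,1): no bracket -> illegal
(4,3): flips 1 -> legal
(4,4): flips 1 -> legal
(5,0): no bracket -> illegal
(5,2): flips 1 -> legal
(5,3): no bracket -> illegal
B mobility = 9
-- W to move --
(0,1): no bracket -> illegal
(0,2): flips 3 -> legal
(0,3): flips 1 -> legal
(1,3): flips 3 -> legal
(1,4): no bracket -> illegal
(2,4): flips 2 -> legal
(3,4): no bracket -> illegal
(4,1): no bracket -> illegal
(4,3): flips 1 -> legal
W mobility = 5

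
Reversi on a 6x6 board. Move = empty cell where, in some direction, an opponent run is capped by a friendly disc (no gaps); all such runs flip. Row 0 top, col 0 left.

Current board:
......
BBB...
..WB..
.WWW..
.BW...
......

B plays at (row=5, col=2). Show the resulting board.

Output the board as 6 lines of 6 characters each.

Answer: ......
BBB...
..BB..
.WBW..
.BB...
..B...

Derivation:
Place B at (5,2); scan 8 dirs for brackets.
Dir NW: first cell 'B' (not opp) -> no flip
Dir N: opp run (4,2) (3,2) (2,2) capped by B -> flip
Dir NE: first cell '.' (not opp) -> no flip
Dir W: first cell '.' (not opp) -> no flip
Dir E: first cell '.' (not opp) -> no flip
Dir SW: edge -> no flip
Dir S: edge -> no flip
Dir SE: edge -> no flip
All flips: (2,2) (3,2) (4,2)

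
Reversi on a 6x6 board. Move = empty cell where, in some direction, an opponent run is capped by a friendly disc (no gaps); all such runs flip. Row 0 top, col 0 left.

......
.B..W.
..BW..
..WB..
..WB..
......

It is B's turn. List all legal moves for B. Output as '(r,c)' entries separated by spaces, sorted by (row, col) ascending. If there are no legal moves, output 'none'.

Answer: (1,3) (2,1) (2,4) (3,1) (4,1) (5,1) (5,2)

Derivation:
(0,3): no bracket -> illegal
(0,4): no bracket -> illegal
(0,5): no bracket -> illegal
(1,2): no bracket -> illegal
(1,3): flips 1 -> legal
(1,5): no bracket -> illegal
(2,1): flips 1 -> legal
(2,4): flips 1 -> legal
(2,5): no bracket -> illegal
(3,1): flips 1 -> legal
(3,4): no bracket -> illegal
(4,1): flips 1 -> legal
(5,1): flips 1 -> legal
(5,2): flips 2 -> legal
(5,3): no bracket -> illegal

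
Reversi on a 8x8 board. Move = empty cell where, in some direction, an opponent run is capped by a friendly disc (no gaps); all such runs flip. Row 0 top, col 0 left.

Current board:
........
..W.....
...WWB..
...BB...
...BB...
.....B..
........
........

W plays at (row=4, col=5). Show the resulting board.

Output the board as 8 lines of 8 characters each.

Place W at (4,5); scan 8 dirs for brackets.
Dir NW: opp run (3,4) capped by W -> flip
Dir N: first cell '.' (not opp) -> no flip
Dir NE: first cell '.' (not opp) -> no flip
Dir W: opp run (4,4) (4,3), next='.' -> no flip
Dir E: first cell '.' (not opp) -> no flip
Dir SW: first cell '.' (not opp) -> no flip
Dir S: opp run (5,5), next='.' -> no flip
Dir SE: first cell '.' (not opp) -> no flip
All flips: (3,4)

Answer: ........
..W.....
...WWB..
...BW...
...BBW..
.....B..
........
........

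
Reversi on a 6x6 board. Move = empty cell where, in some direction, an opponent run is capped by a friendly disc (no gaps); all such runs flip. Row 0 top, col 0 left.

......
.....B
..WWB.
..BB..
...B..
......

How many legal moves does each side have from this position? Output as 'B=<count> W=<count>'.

-- B to move --
(1,1): flips 1 -> legal
(1,2): flips 1 -> legal
(1,3): flips 1 -> legal
(1,4): flips 1 -> legal
(2,1): flips 2 -> legal
(3,1): no bracket -> illegal
(3,4): no bracket -> illegal
B mobility = 5
-- W to move --
(0,4): no bracket -> illegal
(0,5): no bracket -> illegal
(1,3): no bracket -> illegal
(1,4): no bracket -> illegal
(2,1): no bracket -> illegal
(2,5): flips 1 -> legal
(3,1): no bracket -> illegal
(3,4): no bracket -> illegal
(3,5): no bracket -> illegal
(4,1): flips 1 -> legal
(4,2): flips 1 -> legal
(4,4): flips 1 -> legal
(5,2): no bracket -> illegal
(5,3): flips 2 -> legal
(5,4): no bracket -> illegal
W mobility = 5

Answer: B=5 W=5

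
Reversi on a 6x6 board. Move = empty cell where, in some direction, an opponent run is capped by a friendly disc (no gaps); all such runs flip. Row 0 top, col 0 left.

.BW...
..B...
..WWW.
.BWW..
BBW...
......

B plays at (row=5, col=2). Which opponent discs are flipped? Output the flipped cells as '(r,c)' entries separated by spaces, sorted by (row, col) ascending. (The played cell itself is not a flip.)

Dir NW: first cell 'B' (not opp) -> no flip
Dir N: opp run (4,2) (3,2) (2,2) capped by B -> flip
Dir NE: first cell '.' (not opp) -> no flip
Dir W: first cell '.' (not opp) -> no flip
Dir E: first cell '.' (not opp) -> no flip
Dir SW: edge -> no flip
Dir S: edge -> no flip
Dir SE: edge -> no flip

Answer: (2,2) (3,2) (4,2)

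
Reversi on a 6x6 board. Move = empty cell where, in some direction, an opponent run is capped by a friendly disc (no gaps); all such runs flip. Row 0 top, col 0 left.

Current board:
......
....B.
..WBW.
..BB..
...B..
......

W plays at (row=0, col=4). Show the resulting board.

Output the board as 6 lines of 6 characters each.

Answer: ....W.
....W.
..WBW.
..BB..
...B..
......

Derivation:
Place W at (0,4); scan 8 dirs for brackets.
Dir NW: edge -> no flip
Dir N: edge -> no flip
Dir NE: edge -> no flip
Dir W: first cell '.' (not opp) -> no flip
Dir E: first cell '.' (not opp) -> no flip
Dir SW: first cell '.' (not opp) -> no flip
Dir S: opp run (1,4) capped by W -> flip
Dir SE: first cell '.' (not opp) -> no flip
All flips: (1,4)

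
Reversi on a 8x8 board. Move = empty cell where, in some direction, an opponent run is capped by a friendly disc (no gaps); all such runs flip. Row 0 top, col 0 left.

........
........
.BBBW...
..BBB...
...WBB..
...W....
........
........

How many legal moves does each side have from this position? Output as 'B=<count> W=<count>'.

Answer: B=8 W=8

Derivation:
-- B to move --
(1,3): no bracket -> illegal
(1,4): flips 1 -> legal
(1,5): flips 1 -> legal
(2,5): flips 1 -> legal
(3,5): no bracket -> illegal
(4,2): flips 1 -> legal
(5,2): flips 1 -> legal
(5,4): flips 1 -> legal
(6,2): flips 1 -> legal
(6,3): flips 2 -> legal
(6,4): no bracket -> illegal
B mobility = 8
-- W to move --
(1,0): flips 2 -> legal
(1,1): no bracket -> illegal
(1,2): no bracket -> illegal
(1,3): flips 2 -> legal
(1,4): no bracket -> illegal
(2,0): flips 3 -> legal
(2,5): flips 1 -> legal
(3,0): no bracket -> illegal
(3,1): no bracket -> illegal
(3,5): flips 1 -> legal
(3,6): no bracket -> illegal
(4,1): no bracket -> illegal
(4,2): flips 1 -> legal
(4,6): flips 2 -> legal
(5,4): flips 2 -> legal
(5,5): no bracket -> illegal
(5,6): no bracket -> illegal
W mobility = 8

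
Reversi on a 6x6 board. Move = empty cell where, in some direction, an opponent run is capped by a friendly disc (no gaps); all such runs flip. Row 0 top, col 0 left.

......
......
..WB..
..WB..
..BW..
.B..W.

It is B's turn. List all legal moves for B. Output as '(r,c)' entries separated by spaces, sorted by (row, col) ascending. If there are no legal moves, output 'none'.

Answer: (1,1) (1,2) (2,1) (3,1) (4,1) (4,4) (5,3)

Derivation:
(1,1): flips 1 -> legal
(1,2): flips 2 -> legal
(1,3): no bracket -> illegal
(2,1): flips 1 -> legal
(3,1): flips 1 -> legal
(3,4): no bracket -> illegal
(4,1): flips 1 -> legal
(4,4): flips 1 -> legal
(4,5): no bracket -> illegal
(5,2): no bracket -> illegal
(5,3): flips 1 -> legal
(5,5): no bracket -> illegal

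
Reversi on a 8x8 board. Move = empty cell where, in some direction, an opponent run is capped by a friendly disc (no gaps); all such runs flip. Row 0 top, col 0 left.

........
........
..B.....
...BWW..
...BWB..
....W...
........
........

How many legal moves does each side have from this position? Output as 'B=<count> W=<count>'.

-- B to move --
(2,3): flips 1 -> legal
(2,4): no bracket -> illegal
(2,5): flips 2 -> legal
(2,6): no bracket -> illegal
(3,6): flips 2 -> legal
(4,6): no bracket -> illegal
(5,3): no bracket -> illegal
(5,5): flips 1 -> legal
(6,3): flips 1 -> legal
(6,4): no bracket -> illegal
(6,5): flips 1 -> legal
B mobility = 6
-- W to move --
(1,1): flips 2 -> legal
(1,2): no bracket -> illegal
(1,3): no bracket -> illegal
(2,1): no bracket -> illegal
(2,3): no bracket -> illegal
(2,4): no bracket -> illegal
(3,1): no bracket -> illegal
(3,2): flips 2 -> legal
(3,6): flips 1 -> legal
(4,2): flips 1 -> legal
(4,6): flips 1 -> legal
(5,2): flips 1 -> legal
(5,3): no bracket -> illegal
(5,5): flips 1 -> legal
(5,6): flips 1 -> legal
W mobility = 8

Answer: B=6 W=8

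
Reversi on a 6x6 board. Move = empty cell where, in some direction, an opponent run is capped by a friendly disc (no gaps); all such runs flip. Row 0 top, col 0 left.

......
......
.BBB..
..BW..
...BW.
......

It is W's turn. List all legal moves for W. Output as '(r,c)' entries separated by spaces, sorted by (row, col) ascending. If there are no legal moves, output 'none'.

(1,0): no bracket -> illegal
(1,1): flips 1 -> legal
(1,2): no bracket -> illegal
(1,3): flips 1 -> legal
(1,4): no bracket -> illegal
(2,0): no bracket -> illegal
(2,4): no bracket -> illegal
(3,0): no bracket -> illegal
(3,1): flips 1 -> legal
(3,4): no bracket -> illegal
(4,1): no bracket -> illegal
(4,2): flips 1 -> legal
(5,2): no bracket -> illegal
(5,3): flips 1 -> legal
(5,4): no bracket -> illegal

Answer: (1,1) (1,3) (3,1) (4,2) (5,3)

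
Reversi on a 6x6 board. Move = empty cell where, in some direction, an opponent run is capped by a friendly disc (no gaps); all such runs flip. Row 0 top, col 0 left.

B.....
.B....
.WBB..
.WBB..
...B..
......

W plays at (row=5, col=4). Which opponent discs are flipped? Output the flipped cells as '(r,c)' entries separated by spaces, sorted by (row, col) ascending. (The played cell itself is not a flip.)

Dir NW: opp run (4,3) (3,2) capped by W -> flip
Dir N: first cell '.' (not opp) -> no flip
Dir NE: first cell '.' (not opp) -> no flip
Dir W: first cell '.' (not opp) -> no flip
Dir E: first cell '.' (not opp) -> no flip
Dir SW: edge -> no flip
Dir S: edge -> no flip
Dir SE: edge -> no flip

Answer: (3,2) (4,3)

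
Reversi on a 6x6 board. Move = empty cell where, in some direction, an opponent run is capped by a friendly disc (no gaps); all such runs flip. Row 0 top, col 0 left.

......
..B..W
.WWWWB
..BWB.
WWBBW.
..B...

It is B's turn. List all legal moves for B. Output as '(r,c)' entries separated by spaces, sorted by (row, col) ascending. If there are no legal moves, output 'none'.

Answer: (0,5) (1,0) (1,3) (1,4) (2,0) (3,0) (4,5) (5,0) (5,4)

Derivation:
(0,4): no bracket -> illegal
(0,5): flips 1 -> legal
(1,0): flips 1 -> legal
(1,1): no bracket -> illegal
(1,3): flips 2 -> legal
(1,4): flips 2 -> legal
(2,0): flips 4 -> legal
(3,0): flips 2 -> legal
(3,1): no bracket -> illegal
(3,5): no bracket -> illegal
(4,5): flips 1 -> legal
(5,0): flips 1 -> legal
(5,1): no bracket -> illegal
(5,3): no bracket -> illegal
(5,4): flips 1 -> legal
(5,5): no bracket -> illegal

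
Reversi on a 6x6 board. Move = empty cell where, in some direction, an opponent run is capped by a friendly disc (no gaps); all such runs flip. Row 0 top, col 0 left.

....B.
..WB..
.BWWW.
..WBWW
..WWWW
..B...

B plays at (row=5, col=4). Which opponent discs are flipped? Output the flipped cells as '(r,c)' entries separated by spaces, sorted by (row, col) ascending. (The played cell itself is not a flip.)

Dir NW: opp run (4,3) (3,2) capped by B -> flip
Dir N: opp run (4,4) (3,4) (2,4), next='.' -> no flip
Dir NE: opp run (4,5), next=edge -> no flip
Dir W: first cell '.' (not opp) -> no flip
Dir E: first cell '.' (not opp) -> no flip
Dir SW: edge -> no flip
Dir S: edge -> no flip
Dir SE: edge -> no flip

Answer: (3,2) (4,3)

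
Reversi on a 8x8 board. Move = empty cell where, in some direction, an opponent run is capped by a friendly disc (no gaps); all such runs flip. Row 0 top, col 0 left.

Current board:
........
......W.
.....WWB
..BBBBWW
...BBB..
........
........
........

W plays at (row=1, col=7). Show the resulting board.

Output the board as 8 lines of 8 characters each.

Answer: ........
......WW
.....WWW
..BBBBWW
...BBB..
........
........
........

Derivation:
Place W at (1,7); scan 8 dirs for brackets.
Dir NW: first cell '.' (not opp) -> no flip
Dir N: first cell '.' (not opp) -> no flip
Dir NE: edge -> no flip
Dir W: first cell 'W' (not opp) -> no flip
Dir E: edge -> no flip
Dir SW: first cell 'W' (not opp) -> no flip
Dir S: opp run (2,7) capped by W -> flip
Dir SE: edge -> no flip
All flips: (2,7)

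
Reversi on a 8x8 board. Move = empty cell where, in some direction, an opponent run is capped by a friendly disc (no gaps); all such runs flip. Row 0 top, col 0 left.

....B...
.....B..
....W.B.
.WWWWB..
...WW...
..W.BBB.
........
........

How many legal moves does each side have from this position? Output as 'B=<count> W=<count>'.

Answer: B=7 W=7

Derivation:
-- B to move --
(1,3): flips 1 -> legal
(1,4): flips 3 -> legal
(2,0): no bracket -> illegal
(2,1): flips 2 -> legal
(2,2): flips 2 -> legal
(2,3): no bracket -> illegal
(2,5): no bracket -> illegal
(3,0): flips 4 -> legal
(4,0): no bracket -> illegal
(4,1): no bracket -> illegal
(4,2): flips 2 -> legal
(4,5): no bracket -> illegal
(5,1): no bracket -> illegal
(5,3): flips 1 -> legal
(6,1): no bracket -> illegal
(6,2): no bracket -> illegal
(6,3): no bracket -> illegal
B mobility = 7
-- W to move --
(0,3): no bracket -> illegal
(0,5): no bracket -> illegal
(0,6): flips 1 -> legal
(1,3): no bracket -> illegal
(1,4): no bracket -> illegal
(1,6): no bracket -> illegal
(1,7): flips 2 -> legal
(2,5): no bracket -> illegal
(2,7): no bracket -> illegal
(3,6): flips 1 -> legal
(3,7): no bracket -> illegal
(4,5): no bracket -> illegal
(4,6): flips 1 -> legal
(4,7): no bracket -> illegal
(5,3): no bracket -> illegal
(5,7): no bracket -> illegal
(6,3): no bracket -> illegal
(6,4): flips 1 -> legal
(6,5): flips 1 -> legal
(6,6): flips 1 -> legal
(6,7): no bracket -> illegal
W mobility = 7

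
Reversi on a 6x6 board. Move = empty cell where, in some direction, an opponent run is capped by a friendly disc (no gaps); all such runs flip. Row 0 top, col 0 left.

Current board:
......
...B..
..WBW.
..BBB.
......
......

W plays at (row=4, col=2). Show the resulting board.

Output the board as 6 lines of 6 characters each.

Answer: ......
...B..
..WBW.
..WWB.
..W...
......

Derivation:
Place W at (4,2); scan 8 dirs for brackets.
Dir NW: first cell '.' (not opp) -> no flip
Dir N: opp run (3,2) capped by W -> flip
Dir NE: opp run (3,3) capped by W -> flip
Dir W: first cell '.' (not opp) -> no flip
Dir E: first cell '.' (not opp) -> no flip
Dir SW: first cell '.' (not opp) -> no flip
Dir S: first cell '.' (not opp) -> no flip
Dir SE: first cell '.' (not opp) -> no flip
All flips: (3,2) (3,3)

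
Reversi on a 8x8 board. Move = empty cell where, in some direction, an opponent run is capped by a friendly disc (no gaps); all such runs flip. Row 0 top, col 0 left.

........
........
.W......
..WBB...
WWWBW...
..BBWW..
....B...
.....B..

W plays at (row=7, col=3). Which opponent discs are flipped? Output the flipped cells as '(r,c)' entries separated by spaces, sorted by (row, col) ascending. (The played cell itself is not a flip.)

Answer: (6,4)

Derivation:
Dir NW: first cell '.' (not opp) -> no flip
Dir N: first cell '.' (not opp) -> no flip
Dir NE: opp run (6,4) capped by W -> flip
Dir W: first cell '.' (not opp) -> no flip
Dir E: first cell '.' (not opp) -> no flip
Dir SW: edge -> no flip
Dir S: edge -> no flip
Dir SE: edge -> no flip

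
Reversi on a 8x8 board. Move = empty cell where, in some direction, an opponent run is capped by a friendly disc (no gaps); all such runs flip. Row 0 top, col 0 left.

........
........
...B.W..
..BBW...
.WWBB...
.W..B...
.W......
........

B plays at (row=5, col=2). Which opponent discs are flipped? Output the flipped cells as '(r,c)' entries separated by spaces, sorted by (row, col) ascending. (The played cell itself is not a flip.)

Dir NW: opp run (4,1), next='.' -> no flip
Dir N: opp run (4,2) capped by B -> flip
Dir NE: first cell 'B' (not opp) -> no flip
Dir W: opp run (5,1), next='.' -> no flip
Dir E: first cell '.' (not opp) -> no flip
Dir SW: opp run (6,1), next='.' -> no flip
Dir S: first cell '.' (not opp) -> no flip
Dir SE: first cell '.' (not opp) -> no flip

Answer: (4,2)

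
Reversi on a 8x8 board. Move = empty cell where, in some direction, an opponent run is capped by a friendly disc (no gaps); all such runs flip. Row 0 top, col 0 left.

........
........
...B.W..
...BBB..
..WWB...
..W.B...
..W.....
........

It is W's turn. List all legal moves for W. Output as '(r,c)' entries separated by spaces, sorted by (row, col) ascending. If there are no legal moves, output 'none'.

(1,2): no bracket -> illegal
(1,3): flips 2 -> legal
(1,4): no bracket -> illegal
(2,2): no bracket -> illegal
(2,4): flips 1 -> legal
(2,6): no bracket -> illegal
(3,2): no bracket -> illegal
(3,6): no bracket -> illegal
(4,5): flips 2 -> legal
(4,6): no bracket -> illegal
(5,3): no bracket -> illegal
(5,5): no bracket -> illegal
(6,3): no bracket -> illegal
(6,4): no bracket -> illegal
(6,5): flips 1 -> legal

Answer: (1,3) (2,4) (4,5) (6,5)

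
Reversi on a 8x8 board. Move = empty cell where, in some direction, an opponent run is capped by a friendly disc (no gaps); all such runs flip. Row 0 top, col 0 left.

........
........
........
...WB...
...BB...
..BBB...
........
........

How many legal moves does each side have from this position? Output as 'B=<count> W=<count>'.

-- B to move --
(2,2): flips 1 -> legal
(2,3): flips 1 -> legal
(2,4): no bracket -> illegal
(3,2): flips 1 -> legal
(4,2): no bracket -> illegal
B mobility = 3
-- W to move --
(2,3): no bracket -> illegal
(2,4): no bracket -> illegal
(2,5): no bracket -> illegal
(3,2): no bracket -> illegal
(3,5): flips 1 -> legal
(4,1): no bracket -> illegal
(4,2): no bracket -> illegal
(4,5): no bracket -> illegal
(5,1): no bracket -> illegal
(5,5): flips 1 -> legal
(6,1): no bracket -> illegal
(6,2): no bracket -> illegal
(6,3): flips 2 -> legal
(6,4): no bracket -> illegal
(6,5): no bracket -> illegal
W mobility = 3

Answer: B=3 W=3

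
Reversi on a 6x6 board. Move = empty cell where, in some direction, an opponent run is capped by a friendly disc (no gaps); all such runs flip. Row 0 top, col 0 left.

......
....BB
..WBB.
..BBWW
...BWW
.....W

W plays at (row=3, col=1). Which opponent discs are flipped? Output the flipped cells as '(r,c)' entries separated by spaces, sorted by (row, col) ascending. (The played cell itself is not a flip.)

Dir NW: first cell '.' (not opp) -> no flip
Dir N: first cell '.' (not opp) -> no flip
Dir NE: first cell 'W' (not opp) -> no flip
Dir W: first cell '.' (not opp) -> no flip
Dir E: opp run (3,2) (3,3) capped by W -> flip
Dir SW: first cell '.' (not opp) -> no flip
Dir S: first cell '.' (not opp) -> no flip
Dir SE: first cell '.' (not opp) -> no flip

Answer: (3,2) (3,3)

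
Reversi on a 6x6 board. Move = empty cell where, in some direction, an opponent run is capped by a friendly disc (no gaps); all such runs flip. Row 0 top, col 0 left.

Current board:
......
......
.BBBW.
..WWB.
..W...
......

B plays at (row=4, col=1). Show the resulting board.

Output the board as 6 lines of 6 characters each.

Answer: ......
......
.BBBW.
..BWB.
.BW...
......

Derivation:
Place B at (4,1); scan 8 dirs for brackets.
Dir NW: first cell '.' (not opp) -> no flip
Dir N: first cell '.' (not opp) -> no flip
Dir NE: opp run (3,2) capped by B -> flip
Dir W: first cell '.' (not opp) -> no flip
Dir E: opp run (4,2), next='.' -> no flip
Dir SW: first cell '.' (not opp) -> no flip
Dir S: first cell '.' (not opp) -> no flip
Dir SE: first cell '.' (not opp) -> no flip
All flips: (3,2)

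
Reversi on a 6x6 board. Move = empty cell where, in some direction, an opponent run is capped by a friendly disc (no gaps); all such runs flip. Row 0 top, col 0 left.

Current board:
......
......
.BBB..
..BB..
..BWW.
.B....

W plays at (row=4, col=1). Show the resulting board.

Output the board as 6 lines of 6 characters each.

Answer: ......
......
.BBB..
..BB..
.WWWW.
.B....

Derivation:
Place W at (4,1); scan 8 dirs for brackets.
Dir NW: first cell '.' (not opp) -> no flip
Dir N: first cell '.' (not opp) -> no flip
Dir NE: opp run (3,2) (2,3), next='.' -> no flip
Dir W: first cell '.' (not opp) -> no flip
Dir E: opp run (4,2) capped by W -> flip
Dir SW: first cell '.' (not opp) -> no flip
Dir S: opp run (5,1), next=edge -> no flip
Dir SE: first cell '.' (not opp) -> no flip
All flips: (4,2)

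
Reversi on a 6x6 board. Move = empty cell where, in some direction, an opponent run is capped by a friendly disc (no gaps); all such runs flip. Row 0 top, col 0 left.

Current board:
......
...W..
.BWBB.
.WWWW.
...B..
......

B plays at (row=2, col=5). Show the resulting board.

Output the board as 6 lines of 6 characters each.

Answer: ......
...W..
.BWBBB
.WWWB.
...B..
......

Derivation:
Place B at (2,5); scan 8 dirs for brackets.
Dir NW: first cell '.' (not opp) -> no flip
Dir N: first cell '.' (not opp) -> no flip
Dir NE: edge -> no flip
Dir W: first cell 'B' (not opp) -> no flip
Dir E: edge -> no flip
Dir SW: opp run (3,4) capped by B -> flip
Dir S: first cell '.' (not opp) -> no flip
Dir SE: edge -> no flip
All flips: (3,4)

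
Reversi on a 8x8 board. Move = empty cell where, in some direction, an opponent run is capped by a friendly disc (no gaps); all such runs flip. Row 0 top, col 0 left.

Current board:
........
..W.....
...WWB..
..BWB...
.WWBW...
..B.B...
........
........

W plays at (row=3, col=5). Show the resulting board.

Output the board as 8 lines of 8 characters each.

Place W at (3,5); scan 8 dirs for brackets.
Dir NW: first cell 'W' (not opp) -> no flip
Dir N: opp run (2,5), next='.' -> no flip
Dir NE: first cell '.' (not opp) -> no flip
Dir W: opp run (3,4) capped by W -> flip
Dir E: first cell '.' (not opp) -> no flip
Dir SW: first cell 'W' (not opp) -> no flip
Dir S: first cell '.' (not opp) -> no flip
Dir SE: first cell '.' (not opp) -> no flip
All flips: (3,4)

Answer: ........
..W.....
...WWB..
..BWWW..
.WWBW...
..B.B...
........
........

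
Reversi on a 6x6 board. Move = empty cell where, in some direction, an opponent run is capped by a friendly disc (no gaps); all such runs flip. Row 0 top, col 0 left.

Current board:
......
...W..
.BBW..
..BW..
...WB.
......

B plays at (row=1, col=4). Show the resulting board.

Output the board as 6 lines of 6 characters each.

Answer: ......
...WB.
.BBB..
..BW..
...WB.
......

Derivation:
Place B at (1,4); scan 8 dirs for brackets.
Dir NW: first cell '.' (not opp) -> no flip
Dir N: first cell '.' (not opp) -> no flip
Dir NE: first cell '.' (not opp) -> no flip
Dir W: opp run (1,3), next='.' -> no flip
Dir E: first cell '.' (not opp) -> no flip
Dir SW: opp run (2,3) capped by B -> flip
Dir S: first cell '.' (not opp) -> no flip
Dir SE: first cell '.' (not opp) -> no flip
All flips: (2,3)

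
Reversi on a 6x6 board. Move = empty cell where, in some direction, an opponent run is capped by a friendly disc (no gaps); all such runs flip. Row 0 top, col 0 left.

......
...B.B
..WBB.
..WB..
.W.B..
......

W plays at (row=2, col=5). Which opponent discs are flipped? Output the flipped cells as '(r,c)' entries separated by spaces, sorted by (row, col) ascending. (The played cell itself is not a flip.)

Answer: (2,3) (2,4)

Derivation:
Dir NW: first cell '.' (not opp) -> no flip
Dir N: opp run (1,5), next='.' -> no flip
Dir NE: edge -> no flip
Dir W: opp run (2,4) (2,3) capped by W -> flip
Dir E: edge -> no flip
Dir SW: first cell '.' (not opp) -> no flip
Dir S: first cell '.' (not opp) -> no flip
Dir SE: edge -> no flip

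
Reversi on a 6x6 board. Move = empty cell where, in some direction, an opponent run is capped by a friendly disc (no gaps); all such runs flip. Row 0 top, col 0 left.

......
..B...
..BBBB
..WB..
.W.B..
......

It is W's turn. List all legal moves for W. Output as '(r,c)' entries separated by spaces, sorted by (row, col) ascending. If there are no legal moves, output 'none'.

Answer: (0,2) (1,4) (3,4) (5,4)

Derivation:
(0,1): no bracket -> illegal
(0,2): flips 2 -> legal
(0,3): no bracket -> illegal
(1,1): no bracket -> illegal
(1,3): no bracket -> illegal
(1,4): flips 1 -> legal
(1,5): no bracket -> illegal
(2,1): no bracket -> illegal
(3,1): no bracket -> illegal
(3,4): flips 1 -> legal
(3,5): no bracket -> illegal
(4,2): no bracket -> illegal
(4,4): no bracket -> illegal
(5,2): no bracket -> illegal
(5,3): no bracket -> illegal
(5,4): flips 1 -> legal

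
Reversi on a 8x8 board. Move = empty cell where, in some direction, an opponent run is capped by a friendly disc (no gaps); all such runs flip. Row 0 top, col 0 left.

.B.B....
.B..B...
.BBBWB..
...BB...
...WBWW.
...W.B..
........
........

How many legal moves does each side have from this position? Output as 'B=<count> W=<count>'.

-- B to move --
(1,3): no bracket -> illegal
(1,5): flips 1 -> legal
(3,2): no bracket -> illegal
(3,5): flips 1 -> legal
(3,6): no bracket -> illegal
(3,7): flips 1 -> legal
(4,2): flips 1 -> legal
(4,7): flips 2 -> legal
(5,2): flips 1 -> legal
(5,4): no bracket -> illegal
(5,6): flips 1 -> legal
(5,7): no bracket -> illegal
(6,2): flips 1 -> legal
(6,3): flips 2 -> legal
(6,4): no bracket -> illegal
B mobility = 9
-- W to move --
(0,0): no bracket -> illegal
(0,2): no bracket -> illegal
(0,4): flips 1 -> legal
(0,5): no bracket -> illegal
(1,0): no bracket -> illegal
(1,2): flips 2 -> legal
(1,3): flips 2 -> legal
(1,5): no bracket -> illegal
(1,6): flips 2 -> legal
(2,0): flips 3 -> legal
(2,6): flips 1 -> legal
(3,0): no bracket -> illegal
(3,1): no bracket -> illegal
(3,2): no bracket -> illegal
(3,5): flips 1 -> legal
(3,6): no bracket -> illegal
(4,2): flips 1 -> legal
(5,4): flips 2 -> legal
(5,6): no bracket -> illegal
(6,4): flips 1 -> legal
(6,5): flips 1 -> legal
(6,6): no bracket -> illegal
W mobility = 11

Answer: B=9 W=11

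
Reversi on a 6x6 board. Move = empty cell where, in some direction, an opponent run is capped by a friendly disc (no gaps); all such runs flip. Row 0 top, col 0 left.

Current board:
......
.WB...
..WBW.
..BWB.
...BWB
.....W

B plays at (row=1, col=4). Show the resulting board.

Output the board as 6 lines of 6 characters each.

Answer: ......
.WB.B.
..WBB.
..BWB.
...BWB
.....W

Derivation:
Place B at (1,4); scan 8 dirs for brackets.
Dir NW: first cell '.' (not opp) -> no flip
Dir N: first cell '.' (not opp) -> no flip
Dir NE: first cell '.' (not opp) -> no flip
Dir W: first cell '.' (not opp) -> no flip
Dir E: first cell '.' (not opp) -> no flip
Dir SW: first cell 'B' (not opp) -> no flip
Dir S: opp run (2,4) capped by B -> flip
Dir SE: first cell '.' (not opp) -> no flip
All flips: (2,4)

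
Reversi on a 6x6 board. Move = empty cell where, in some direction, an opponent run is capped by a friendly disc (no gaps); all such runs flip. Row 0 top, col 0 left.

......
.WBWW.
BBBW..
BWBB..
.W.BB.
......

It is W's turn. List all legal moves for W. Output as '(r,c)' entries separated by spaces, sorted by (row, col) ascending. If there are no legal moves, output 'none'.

Answer: (0,1) (3,4) (5,3) (5,5)

Derivation:
(0,1): flips 1 -> legal
(0,2): no bracket -> illegal
(0,3): no bracket -> illegal
(1,0): no bracket -> illegal
(2,4): no bracket -> illegal
(3,4): flips 2 -> legal
(3,5): no bracket -> illegal
(4,0): no bracket -> illegal
(4,2): no bracket -> illegal
(4,5): no bracket -> illegal
(5,2): no bracket -> illegal
(5,3): flips 2 -> legal
(5,4): no bracket -> illegal
(5,5): flips 3 -> legal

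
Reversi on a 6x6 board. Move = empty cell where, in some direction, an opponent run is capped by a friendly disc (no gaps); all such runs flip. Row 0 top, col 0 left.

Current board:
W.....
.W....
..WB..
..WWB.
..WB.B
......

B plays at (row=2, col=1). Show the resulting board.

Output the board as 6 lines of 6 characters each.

Answer: W.....
.W....
.BBB..
..BWB.
..WB.B
......

Derivation:
Place B at (2,1); scan 8 dirs for brackets.
Dir NW: first cell '.' (not opp) -> no flip
Dir N: opp run (1,1), next='.' -> no flip
Dir NE: first cell '.' (not opp) -> no flip
Dir W: first cell '.' (not opp) -> no flip
Dir E: opp run (2,2) capped by B -> flip
Dir SW: first cell '.' (not opp) -> no flip
Dir S: first cell '.' (not opp) -> no flip
Dir SE: opp run (3,2) capped by B -> flip
All flips: (2,2) (3,2)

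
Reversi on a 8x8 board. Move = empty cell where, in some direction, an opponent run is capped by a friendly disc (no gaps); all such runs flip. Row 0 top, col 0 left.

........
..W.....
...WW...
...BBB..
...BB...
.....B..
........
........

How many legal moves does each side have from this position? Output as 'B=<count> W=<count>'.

Answer: B=4 W=5

Derivation:
-- B to move --
(0,1): flips 2 -> legal
(0,2): no bracket -> illegal
(0,3): no bracket -> illegal
(1,1): no bracket -> illegal
(1,3): flips 2 -> legal
(1,4): flips 1 -> legal
(1,5): flips 1 -> legal
(2,1): no bracket -> illegal
(2,2): no bracket -> illegal
(2,5): no bracket -> illegal
(3,2): no bracket -> illegal
B mobility = 4
-- W to move --
(2,2): no bracket -> illegal
(2,5): no bracket -> illegal
(2,6): no bracket -> illegal
(3,2): no bracket -> illegal
(3,6): no bracket -> illegal
(4,2): flips 1 -> legal
(4,5): flips 1 -> legal
(4,6): flips 1 -> legal
(5,2): no bracket -> illegal
(5,3): flips 2 -> legal
(5,4): flips 2 -> legal
(5,6): no bracket -> illegal
(6,4): no bracket -> illegal
(6,5): no bracket -> illegal
(6,6): no bracket -> illegal
W mobility = 5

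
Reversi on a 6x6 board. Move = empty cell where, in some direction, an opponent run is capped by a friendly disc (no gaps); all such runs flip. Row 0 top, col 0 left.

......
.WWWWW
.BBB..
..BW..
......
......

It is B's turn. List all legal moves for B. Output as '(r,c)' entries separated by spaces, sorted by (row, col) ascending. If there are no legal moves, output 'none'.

(0,0): flips 1 -> legal
(0,1): flips 2 -> legal
(0,2): flips 1 -> legal
(0,3): flips 2 -> legal
(0,4): flips 1 -> legal
(0,5): flips 1 -> legal
(1,0): no bracket -> illegal
(2,0): no bracket -> illegal
(2,4): no bracket -> illegal
(2,5): no bracket -> illegal
(3,4): flips 1 -> legal
(4,2): no bracket -> illegal
(4,3): flips 1 -> legal
(4,4): flips 1 -> legal

Answer: (0,0) (0,1) (0,2) (0,3) (0,4) (0,5) (3,4) (4,3) (4,4)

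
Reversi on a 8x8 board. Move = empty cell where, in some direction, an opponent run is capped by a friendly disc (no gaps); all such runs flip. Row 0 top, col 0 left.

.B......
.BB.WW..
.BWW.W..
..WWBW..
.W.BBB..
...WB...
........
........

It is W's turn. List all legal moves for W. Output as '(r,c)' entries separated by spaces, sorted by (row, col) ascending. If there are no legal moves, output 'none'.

Answer: (0,0) (0,2) (1,0) (2,0) (5,2) (5,5) (5,6) (6,5)

Derivation:
(0,0): flips 1 -> legal
(0,2): flips 1 -> legal
(0,3): no bracket -> illegal
(1,0): flips 1 -> legal
(1,3): no bracket -> illegal
(2,0): flips 1 -> legal
(2,4): no bracket -> illegal
(3,0): no bracket -> illegal
(3,1): no bracket -> illegal
(3,6): no bracket -> illegal
(4,2): no bracket -> illegal
(4,6): no bracket -> illegal
(5,2): flips 2 -> legal
(5,5): flips 3 -> legal
(5,6): flips 2 -> legal
(6,3): no bracket -> illegal
(6,4): no bracket -> illegal
(6,5): flips 2 -> legal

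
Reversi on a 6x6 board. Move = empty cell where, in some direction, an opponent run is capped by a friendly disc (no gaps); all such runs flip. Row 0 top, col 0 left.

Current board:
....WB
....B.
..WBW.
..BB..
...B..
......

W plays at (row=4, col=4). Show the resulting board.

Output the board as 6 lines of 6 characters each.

Answer: ....WB
....B.
..WBW.
..BW..
...BW.
......

Derivation:
Place W at (4,4); scan 8 dirs for brackets.
Dir NW: opp run (3,3) capped by W -> flip
Dir N: first cell '.' (not opp) -> no flip
Dir NE: first cell '.' (not opp) -> no flip
Dir W: opp run (4,3), next='.' -> no flip
Dir E: first cell '.' (not opp) -> no flip
Dir SW: first cell '.' (not opp) -> no flip
Dir S: first cell '.' (not opp) -> no flip
Dir SE: first cell '.' (not opp) -> no flip
All flips: (3,3)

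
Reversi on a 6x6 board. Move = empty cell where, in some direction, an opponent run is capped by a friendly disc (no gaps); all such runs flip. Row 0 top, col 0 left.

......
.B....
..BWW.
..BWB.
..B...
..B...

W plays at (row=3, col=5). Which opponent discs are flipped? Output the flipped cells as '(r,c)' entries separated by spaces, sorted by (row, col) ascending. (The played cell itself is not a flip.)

Dir NW: first cell 'W' (not opp) -> no flip
Dir N: first cell '.' (not opp) -> no flip
Dir NE: edge -> no flip
Dir W: opp run (3,4) capped by W -> flip
Dir E: edge -> no flip
Dir SW: first cell '.' (not opp) -> no flip
Dir S: first cell '.' (not opp) -> no flip
Dir SE: edge -> no flip

Answer: (3,4)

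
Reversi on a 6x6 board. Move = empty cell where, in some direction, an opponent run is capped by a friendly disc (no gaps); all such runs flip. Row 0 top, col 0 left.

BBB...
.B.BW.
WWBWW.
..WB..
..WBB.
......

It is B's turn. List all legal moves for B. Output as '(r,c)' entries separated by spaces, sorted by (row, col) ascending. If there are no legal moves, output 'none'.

Answer: (1,0) (1,5) (2,5) (3,1) (3,5) (4,1) (5,1) (5,2)

Derivation:
(0,3): no bracket -> illegal
(0,4): no bracket -> illegal
(0,5): no bracket -> illegal
(1,0): flips 2 -> legal
(1,2): no bracket -> illegal
(1,5): flips 2 -> legal
(2,5): flips 2 -> legal
(3,0): no bracket -> illegal
(3,1): flips 2 -> legal
(3,4): no bracket -> illegal
(3,5): flips 1 -> legal
(4,1): flips 1 -> legal
(5,1): flips 1 -> legal
(5,2): flips 2 -> legal
(5,3): no bracket -> illegal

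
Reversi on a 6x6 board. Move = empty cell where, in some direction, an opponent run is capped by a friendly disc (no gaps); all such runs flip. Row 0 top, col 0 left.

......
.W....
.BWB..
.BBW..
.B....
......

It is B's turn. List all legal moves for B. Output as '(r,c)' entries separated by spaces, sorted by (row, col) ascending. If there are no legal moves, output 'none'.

Answer: (0,1) (1,2) (1,3) (3,4) (4,3)

Derivation:
(0,0): no bracket -> illegal
(0,1): flips 1 -> legal
(0,2): no bracket -> illegal
(1,0): no bracket -> illegal
(1,2): flips 1 -> legal
(1,3): flips 1 -> legal
(2,0): no bracket -> illegal
(2,4): no bracket -> illegal
(3,4): flips 1 -> legal
(4,2): no bracket -> illegal
(4,3): flips 1 -> legal
(4,4): no bracket -> illegal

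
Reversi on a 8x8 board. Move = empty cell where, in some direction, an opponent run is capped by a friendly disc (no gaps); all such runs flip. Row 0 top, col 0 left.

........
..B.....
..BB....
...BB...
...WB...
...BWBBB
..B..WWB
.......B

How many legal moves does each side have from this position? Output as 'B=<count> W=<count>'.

-- B to move --
(3,2): no bracket -> illegal
(4,2): flips 1 -> legal
(4,5): no bracket -> illegal
(5,2): flips 1 -> legal
(6,3): no bracket -> illegal
(6,4): flips 3 -> legal
(7,4): flips 1 -> legal
(7,5): flips 2 -> legal
(7,6): flips 1 -> legal
B mobility = 6
-- W to move --
(0,1): no bracket -> illegal
(0,2): no bracket -> illegal
(0,3): no bracket -> illegal
(1,1): flips 4 -> legal
(1,3): flips 2 -> legal
(1,4): no bracket -> illegal
(2,1): no bracket -> illegal
(2,4): flips 2 -> legal
(2,5): flips 1 -> legal
(3,1): no bracket -> illegal
(3,2): no bracket -> illegal
(3,5): no bracket -> illegal
(4,2): no bracket -> illegal
(4,5): flips 2 -> legal
(4,6): flips 1 -> legal
(4,7): flips 1 -> legal
(5,1): no bracket -> illegal
(5,2): flips 1 -> legal
(6,1): no bracket -> illegal
(6,3): flips 1 -> legal
(6,4): no bracket -> illegal
(7,1): no bracket -> illegal
(7,2): no bracket -> illegal
(7,3): no bracket -> illegal
(7,6): no bracket -> illegal
W mobility = 9

Answer: B=6 W=9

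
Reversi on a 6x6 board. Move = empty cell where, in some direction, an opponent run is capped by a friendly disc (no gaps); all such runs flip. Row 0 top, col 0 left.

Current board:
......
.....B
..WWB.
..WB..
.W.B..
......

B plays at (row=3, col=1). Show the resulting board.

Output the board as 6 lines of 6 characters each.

Place B at (3,1); scan 8 dirs for brackets.
Dir NW: first cell '.' (not opp) -> no flip
Dir N: first cell '.' (not opp) -> no flip
Dir NE: opp run (2,2), next='.' -> no flip
Dir W: first cell '.' (not opp) -> no flip
Dir E: opp run (3,2) capped by B -> flip
Dir SW: first cell '.' (not opp) -> no flip
Dir S: opp run (4,1), next='.' -> no flip
Dir SE: first cell '.' (not opp) -> no flip
All flips: (3,2)

Answer: ......
.....B
..WWB.
.BBB..
.W.B..
......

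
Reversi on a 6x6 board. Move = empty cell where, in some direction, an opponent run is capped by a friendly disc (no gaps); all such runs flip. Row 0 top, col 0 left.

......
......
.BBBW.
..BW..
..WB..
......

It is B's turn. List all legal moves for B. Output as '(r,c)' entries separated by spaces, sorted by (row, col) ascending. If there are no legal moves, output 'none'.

(1,3): no bracket -> illegal
(1,4): no bracket -> illegal
(1,5): no bracket -> illegal
(2,5): flips 1 -> legal
(3,1): no bracket -> illegal
(3,4): flips 1 -> legal
(3,5): no bracket -> illegal
(4,1): flips 1 -> legal
(4,4): flips 1 -> legal
(5,1): no bracket -> illegal
(5,2): flips 1 -> legal
(5,3): no bracket -> illegal

Answer: (2,5) (3,4) (4,1) (4,4) (5,2)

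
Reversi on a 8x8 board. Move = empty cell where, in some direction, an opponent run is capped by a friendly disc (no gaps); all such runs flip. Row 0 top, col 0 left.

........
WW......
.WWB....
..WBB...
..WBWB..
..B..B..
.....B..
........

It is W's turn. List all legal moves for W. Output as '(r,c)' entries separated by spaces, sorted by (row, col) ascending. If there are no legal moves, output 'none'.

Answer: (1,4) (2,4) (3,5) (4,6) (5,4) (6,2) (6,6)

Derivation:
(1,2): no bracket -> illegal
(1,3): no bracket -> illegal
(1,4): flips 1 -> legal
(2,4): flips 3 -> legal
(2,5): no bracket -> illegal
(3,5): flips 2 -> legal
(3,6): no bracket -> illegal
(4,1): no bracket -> illegal
(4,6): flips 1 -> legal
(5,1): no bracket -> illegal
(5,3): no bracket -> illegal
(5,4): flips 1 -> legal
(5,6): no bracket -> illegal
(6,1): no bracket -> illegal
(6,2): flips 1 -> legal
(6,3): no bracket -> illegal
(6,4): no bracket -> illegal
(6,6): flips 1 -> legal
(7,4): no bracket -> illegal
(7,5): no bracket -> illegal
(7,6): no bracket -> illegal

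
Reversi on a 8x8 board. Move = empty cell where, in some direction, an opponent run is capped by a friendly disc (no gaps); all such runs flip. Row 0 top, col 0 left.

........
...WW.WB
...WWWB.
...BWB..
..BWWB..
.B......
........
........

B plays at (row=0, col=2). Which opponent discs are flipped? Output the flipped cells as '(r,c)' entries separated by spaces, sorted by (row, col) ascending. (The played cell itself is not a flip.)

Dir NW: edge -> no flip
Dir N: edge -> no flip
Dir NE: edge -> no flip
Dir W: first cell '.' (not opp) -> no flip
Dir E: first cell '.' (not opp) -> no flip
Dir SW: first cell '.' (not opp) -> no flip
Dir S: first cell '.' (not opp) -> no flip
Dir SE: opp run (1,3) (2,4) capped by B -> flip

Answer: (1,3) (2,4)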